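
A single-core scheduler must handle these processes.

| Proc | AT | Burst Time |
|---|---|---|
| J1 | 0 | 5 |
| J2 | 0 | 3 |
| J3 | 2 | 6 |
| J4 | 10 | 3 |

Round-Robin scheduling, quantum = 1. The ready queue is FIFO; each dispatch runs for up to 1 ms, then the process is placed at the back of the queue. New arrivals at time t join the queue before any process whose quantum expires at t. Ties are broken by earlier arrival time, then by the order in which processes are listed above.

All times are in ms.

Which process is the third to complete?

J4

Timeline: | J1 0-1 | J2 1-2 | J1 2-3 | J3 3-4 | J2 4-5 | J1 5-6 | J3 6-7 | J2 7-8 | J1 8-9 | J3 9-10 | J1 10-11 | J4 11-12 | J3 12-13 | J4 13-14 | J3 14-15 | J4 15-16 | J3 16-17 |
Completion: J1=11  J2=8  J3=17  J4=16
Turnaround (C−A): J1=11  J2=8  J3=15  J4=6
Finish order: J2 → J1 → J4 → J3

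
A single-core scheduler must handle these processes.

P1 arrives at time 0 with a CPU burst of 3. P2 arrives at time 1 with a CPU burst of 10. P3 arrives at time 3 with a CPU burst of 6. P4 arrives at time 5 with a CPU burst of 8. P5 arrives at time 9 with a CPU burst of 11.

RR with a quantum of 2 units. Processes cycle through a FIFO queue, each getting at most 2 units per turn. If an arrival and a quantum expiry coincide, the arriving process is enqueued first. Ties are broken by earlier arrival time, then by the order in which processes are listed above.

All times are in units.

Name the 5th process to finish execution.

Schedule: | P1 0-2 | P2 2-4 | P1 4-5 | P3 5-7 | P2 7-9 | P4 9-11 | P3 11-13 | P5 13-15 | P2 15-17 | P4 17-19 | P3 19-21 | P5 21-23 | P2 23-25 | P4 25-27 | P5 27-29 | P2 29-31 | P4 31-33 | P5 33-38 |
Completion: P1=5  P2=31  P3=21  P4=33  P5=38
Finish order: P1 → P3 → P2 → P4 → P5

P5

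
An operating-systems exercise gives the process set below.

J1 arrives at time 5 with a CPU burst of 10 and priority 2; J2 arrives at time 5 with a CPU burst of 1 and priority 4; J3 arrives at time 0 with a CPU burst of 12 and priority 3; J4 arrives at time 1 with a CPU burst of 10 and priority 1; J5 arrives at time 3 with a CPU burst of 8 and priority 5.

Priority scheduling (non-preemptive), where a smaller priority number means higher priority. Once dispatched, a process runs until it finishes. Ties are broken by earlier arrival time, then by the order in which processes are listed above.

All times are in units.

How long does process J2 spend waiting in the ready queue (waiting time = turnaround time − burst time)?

27

Timeline: | J3 0-12 | J4 12-22 | J1 22-32 | J2 32-33 | J5 33-41 |
Completion: J1=32  J2=33  J3=12  J4=22  J5=41
Waiting(J2) = turnaround − burst = 28 − 1 = 27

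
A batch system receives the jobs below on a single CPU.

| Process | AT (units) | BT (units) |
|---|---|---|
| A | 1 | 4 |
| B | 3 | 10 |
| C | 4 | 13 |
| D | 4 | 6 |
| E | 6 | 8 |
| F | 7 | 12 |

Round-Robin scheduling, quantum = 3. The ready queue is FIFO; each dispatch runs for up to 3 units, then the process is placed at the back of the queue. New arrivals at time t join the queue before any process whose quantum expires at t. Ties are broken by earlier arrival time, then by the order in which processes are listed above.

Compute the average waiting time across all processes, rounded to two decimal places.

Gantt: | idle 0-1 | A 1-4 | B 4-7 | C 7-10 | D 10-13 | A 13-14 | E 14-17 | F 17-20 | B 20-23 | C 23-26 | D 26-29 | E 29-32 | F 32-35 | B 35-38 | C 38-41 | E 41-43 | F 43-46 | B 46-47 | C 47-50 | F 50-53 | C 53-54 |
Completion: A=14  B=47  C=54  D=29  E=43  F=53
Turnaround (C−A): A=13  B=44  C=50  D=25  E=37  F=46
Waiting times: A=9, B=34, C=37, D=19, E=29, F=34
Average waiting = (9+34+37+19+29+34) / 6 = 162/6 = 27.00

27.00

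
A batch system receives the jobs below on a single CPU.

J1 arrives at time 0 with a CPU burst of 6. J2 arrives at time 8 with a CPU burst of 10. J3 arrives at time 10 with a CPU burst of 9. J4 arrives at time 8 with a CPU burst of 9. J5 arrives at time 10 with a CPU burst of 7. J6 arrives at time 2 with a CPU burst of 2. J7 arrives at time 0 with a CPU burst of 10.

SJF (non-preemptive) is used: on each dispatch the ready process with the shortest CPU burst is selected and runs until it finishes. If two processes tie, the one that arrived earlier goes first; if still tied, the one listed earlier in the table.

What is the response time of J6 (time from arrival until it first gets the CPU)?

4

Schedule: | J1 0-6 | J6 6-8 | J4 8-17 | J5 17-24 | J3 24-33 | J7 33-43 | J2 43-53 |
Completion: J1=6  J2=53  J3=33  J4=17  J5=24  J6=8  J7=43
Response(J6) = first start − arrival = 6 − 2 = 4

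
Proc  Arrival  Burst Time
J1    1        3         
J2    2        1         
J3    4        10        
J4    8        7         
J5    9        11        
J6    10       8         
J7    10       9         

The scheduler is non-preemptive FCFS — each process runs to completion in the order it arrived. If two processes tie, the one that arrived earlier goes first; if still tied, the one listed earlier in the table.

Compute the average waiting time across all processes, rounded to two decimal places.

Timeline: | idle 0-1 | J1 1-4 | J2 4-5 | J3 5-15 | J4 15-22 | J5 22-33 | J6 33-41 | J7 41-50 |
Completion: J1=4  J2=5  J3=15  J4=22  J5=33  J6=41  J7=50
Turnaround (C−A): J1=3  J2=3  J3=11  J4=14  J5=24  J6=31  J7=40
Waiting times: J1=0, J2=2, J3=1, J4=7, J5=13, J6=23, J7=31
Average waiting = (0+2+1+7+13+23+31) / 7 = 77/7 = 11.00

11.00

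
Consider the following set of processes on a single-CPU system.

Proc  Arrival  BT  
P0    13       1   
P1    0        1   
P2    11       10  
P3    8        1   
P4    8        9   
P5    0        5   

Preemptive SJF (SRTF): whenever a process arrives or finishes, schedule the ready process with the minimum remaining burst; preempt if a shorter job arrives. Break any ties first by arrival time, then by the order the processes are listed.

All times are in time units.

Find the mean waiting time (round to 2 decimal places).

1.83

Schedule: | P1 0-1 | P5 1-6 | idle 6-8 | P3 8-9 | P4 9-13 | P0 13-14 | P4 14-19 | P2 19-29 |
Completion: P0=14  P1=1  P2=29  P3=9  P4=19  P5=6
Waiting times: P0=0, P1=0, P2=8, P3=0, P4=2, P5=1
Average waiting = (0+0+8+0+2+1) / 6 = 11/6 = 1.83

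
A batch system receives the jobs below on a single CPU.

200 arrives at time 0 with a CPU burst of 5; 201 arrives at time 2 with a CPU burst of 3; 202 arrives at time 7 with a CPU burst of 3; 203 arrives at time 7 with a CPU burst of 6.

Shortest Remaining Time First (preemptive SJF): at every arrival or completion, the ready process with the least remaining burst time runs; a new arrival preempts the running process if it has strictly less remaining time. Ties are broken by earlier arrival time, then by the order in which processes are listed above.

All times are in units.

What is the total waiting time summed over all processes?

8

Gantt: | 200 0-5 | 201 5-8 | 202 8-11 | 203 11-17 |
Completion: 200=5  201=8  202=11  203=17
Waiting = turnaround − burst: 200=0, 201=3, 202=1, 203=4
Total waiting = 0 + 3 + 1 + 4 = 8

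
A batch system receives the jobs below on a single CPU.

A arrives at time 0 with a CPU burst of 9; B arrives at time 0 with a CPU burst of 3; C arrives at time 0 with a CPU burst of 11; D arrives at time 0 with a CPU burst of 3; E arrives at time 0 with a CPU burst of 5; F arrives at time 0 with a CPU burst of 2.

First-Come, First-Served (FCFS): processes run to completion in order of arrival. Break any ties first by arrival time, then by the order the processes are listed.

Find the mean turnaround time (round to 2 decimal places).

22.33

Gantt: | A 0-9 | B 9-12 | C 12-23 | D 23-26 | E 26-31 | F 31-33 |
Completion: A=9  B=12  C=23  D=26  E=31  F=33
Turnaround times: A=9, B=12, C=23, D=26, E=31, F=33
Average turnaround = (9+12+23+26+31+33) / 6 = 134/6 = 22.33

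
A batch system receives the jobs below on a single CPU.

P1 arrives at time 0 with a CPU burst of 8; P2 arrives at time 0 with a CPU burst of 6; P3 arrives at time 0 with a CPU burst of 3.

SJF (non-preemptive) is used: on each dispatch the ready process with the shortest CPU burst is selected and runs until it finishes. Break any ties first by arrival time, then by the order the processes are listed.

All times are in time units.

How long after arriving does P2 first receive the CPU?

3

Gantt: | P3 0-3 | P2 3-9 | P1 9-17 |
Completion: P1=17  P2=9  P3=3
Turnaround (C−A): P1=17  P2=9  P3=3
Response(P2) = first start − arrival = 3 − 0 = 3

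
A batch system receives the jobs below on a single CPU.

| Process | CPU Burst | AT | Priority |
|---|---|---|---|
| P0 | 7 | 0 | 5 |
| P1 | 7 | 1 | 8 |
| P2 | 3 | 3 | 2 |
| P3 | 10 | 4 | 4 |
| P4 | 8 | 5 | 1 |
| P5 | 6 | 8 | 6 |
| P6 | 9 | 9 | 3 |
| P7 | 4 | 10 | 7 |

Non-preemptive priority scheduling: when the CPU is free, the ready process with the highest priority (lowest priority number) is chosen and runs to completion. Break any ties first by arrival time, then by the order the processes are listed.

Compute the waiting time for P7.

33

Timeline: | P0 0-7 | P4 7-15 | P2 15-18 | P6 18-27 | P3 27-37 | P5 37-43 | P7 43-47 | P1 47-54 |
Completion: P0=7  P1=54  P2=18  P3=37  P4=15  P5=43  P6=27  P7=47
Waiting(P7) = turnaround − burst = 37 − 4 = 33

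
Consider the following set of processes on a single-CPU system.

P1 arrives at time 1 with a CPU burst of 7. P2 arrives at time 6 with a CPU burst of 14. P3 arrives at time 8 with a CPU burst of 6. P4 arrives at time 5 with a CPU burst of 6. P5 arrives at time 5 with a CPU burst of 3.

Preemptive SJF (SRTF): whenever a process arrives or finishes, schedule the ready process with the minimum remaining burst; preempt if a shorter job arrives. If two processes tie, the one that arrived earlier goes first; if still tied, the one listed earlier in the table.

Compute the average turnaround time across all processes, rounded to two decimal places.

Schedule: | idle 0-1 | P1 1-8 | P5 8-11 | P4 11-17 | P3 17-23 | P2 23-37 |
Completion: P1=8  P2=37  P3=23  P4=17  P5=11
Turnaround (C−A): P1=7  P2=31  P3=15  P4=12  P5=6
Turnaround times: P1=7, P2=31, P3=15, P4=12, P5=6
Average turnaround = (7+31+15+12+6) / 5 = 71/5 = 14.20

14.20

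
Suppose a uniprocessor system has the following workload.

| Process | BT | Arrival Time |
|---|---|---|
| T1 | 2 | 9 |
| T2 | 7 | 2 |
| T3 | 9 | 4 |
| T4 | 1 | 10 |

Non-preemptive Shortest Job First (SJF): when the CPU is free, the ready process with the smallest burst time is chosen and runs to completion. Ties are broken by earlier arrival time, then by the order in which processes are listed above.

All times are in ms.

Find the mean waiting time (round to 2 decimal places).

Gantt: | idle 0-2 | T2 2-9 | T1 9-11 | T4 11-12 | T3 12-21 |
Completion: T1=11  T2=9  T3=21  T4=12
Waiting times: T1=0, T2=0, T3=8, T4=1
Average waiting = (0+0+8+1) / 4 = 9/4 = 2.25

2.25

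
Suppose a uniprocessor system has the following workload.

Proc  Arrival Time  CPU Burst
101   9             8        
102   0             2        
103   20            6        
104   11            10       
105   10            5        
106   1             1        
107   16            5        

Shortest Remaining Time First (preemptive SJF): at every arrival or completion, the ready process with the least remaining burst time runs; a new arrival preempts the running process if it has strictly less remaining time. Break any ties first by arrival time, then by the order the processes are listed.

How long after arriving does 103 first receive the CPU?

7

Timeline: | 102 0-2 | 106 2-3 | idle 3-9 | 101 9-10 | 105 10-15 | 101 15-16 | 107 16-21 | 101 21-27 | 103 27-33 | 104 33-43 |
Completion: 101=27  102=2  103=33  104=43  105=15  106=3  107=21
Response(103) = first start − arrival = 27 − 20 = 7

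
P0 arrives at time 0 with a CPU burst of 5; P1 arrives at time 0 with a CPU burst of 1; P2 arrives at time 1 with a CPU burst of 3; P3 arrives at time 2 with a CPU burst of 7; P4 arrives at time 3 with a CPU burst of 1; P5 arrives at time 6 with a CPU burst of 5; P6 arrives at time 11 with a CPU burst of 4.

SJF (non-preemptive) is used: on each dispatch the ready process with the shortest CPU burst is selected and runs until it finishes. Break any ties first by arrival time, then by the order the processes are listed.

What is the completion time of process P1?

1

Schedule: | P1 0-1 | P2 1-4 | P4 4-5 | P0 5-10 | P5 10-15 | P6 15-19 | P3 19-26 |
Completion: P0=10  P1=1  P2=4  P3=26  P4=5  P5=15  P6=19
Turnaround (C−A): P0=10  P1=1  P2=3  P3=24  P4=2  P5=9  P6=8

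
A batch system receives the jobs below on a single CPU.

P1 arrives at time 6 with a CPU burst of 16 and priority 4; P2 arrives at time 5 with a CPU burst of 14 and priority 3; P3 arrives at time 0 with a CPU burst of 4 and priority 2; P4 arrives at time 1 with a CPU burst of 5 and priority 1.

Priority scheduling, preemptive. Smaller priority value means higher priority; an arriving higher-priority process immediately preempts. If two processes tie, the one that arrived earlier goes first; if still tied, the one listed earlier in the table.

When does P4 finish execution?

6

Gantt: | P3 0-1 | P4 1-6 | P3 6-9 | P2 9-23 | P1 23-39 |
Completion: P1=39  P2=23  P3=9  P4=6
Turnaround (C−A): P1=33  P2=18  P3=9  P4=5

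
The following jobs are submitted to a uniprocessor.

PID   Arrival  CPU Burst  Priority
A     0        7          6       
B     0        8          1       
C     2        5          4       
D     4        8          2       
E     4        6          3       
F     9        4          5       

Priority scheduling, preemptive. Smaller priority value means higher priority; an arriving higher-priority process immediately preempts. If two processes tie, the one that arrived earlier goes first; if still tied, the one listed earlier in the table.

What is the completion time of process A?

Gantt: | B 0-8 | D 8-16 | E 16-22 | C 22-27 | F 27-31 | A 31-38 |
Completion: A=38  B=8  C=27  D=16  E=22  F=31

38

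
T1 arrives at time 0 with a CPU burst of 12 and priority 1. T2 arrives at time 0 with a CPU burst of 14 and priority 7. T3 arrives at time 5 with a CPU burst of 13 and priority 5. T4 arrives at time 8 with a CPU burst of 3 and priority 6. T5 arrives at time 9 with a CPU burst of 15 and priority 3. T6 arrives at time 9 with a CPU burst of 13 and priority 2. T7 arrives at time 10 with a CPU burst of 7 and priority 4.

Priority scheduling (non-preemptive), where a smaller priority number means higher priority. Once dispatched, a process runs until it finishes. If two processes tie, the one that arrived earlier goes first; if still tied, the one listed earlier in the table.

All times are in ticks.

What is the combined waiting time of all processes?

Timeline: | T1 0-12 | T6 12-25 | T5 25-40 | T7 40-47 | T3 47-60 | T4 60-63 | T2 63-77 |
Completion: T1=12  T2=77  T3=60  T4=63  T5=40  T6=25  T7=47
Waiting = turnaround − burst: T1=0, T2=63, T3=42, T4=52, T5=16, T6=3, T7=30
Total waiting = 0 + 63 + 42 + 52 + 16 + 3 + 30 = 206

206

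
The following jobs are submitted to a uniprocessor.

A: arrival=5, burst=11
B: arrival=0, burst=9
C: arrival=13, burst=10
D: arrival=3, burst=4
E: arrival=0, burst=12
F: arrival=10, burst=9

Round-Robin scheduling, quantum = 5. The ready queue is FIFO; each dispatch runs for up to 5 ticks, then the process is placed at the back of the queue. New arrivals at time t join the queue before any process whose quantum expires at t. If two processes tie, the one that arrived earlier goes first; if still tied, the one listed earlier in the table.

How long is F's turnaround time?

Timeline: | B 0-5 | E 5-10 | D 10-14 | A 14-19 | B 19-23 | F 23-28 | E 28-33 | C 33-38 | A 38-43 | F 43-47 | E 47-49 | C 49-54 | A 54-55 |
Completion: A=55  B=23  C=54  D=14  E=49  F=47
Turnaround (C−A): A=50  B=23  C=41  D=11  E=49  F=37
Turnaround(F) = completion − arrival = 47 − 10 = 37

37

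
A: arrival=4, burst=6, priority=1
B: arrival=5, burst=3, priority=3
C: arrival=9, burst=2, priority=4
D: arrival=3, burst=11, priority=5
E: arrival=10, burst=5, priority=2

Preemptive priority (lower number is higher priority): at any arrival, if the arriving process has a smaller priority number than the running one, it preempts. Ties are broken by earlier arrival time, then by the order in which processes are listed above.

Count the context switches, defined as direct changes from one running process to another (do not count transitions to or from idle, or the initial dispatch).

5

Schedule: | idle 0-3 | D 3-4 | A 4-10 | E 10-15 | B 15-18 | C 18-20 | D 20-30 |
Completion: A=10  B=18  C=20  D=30  E=15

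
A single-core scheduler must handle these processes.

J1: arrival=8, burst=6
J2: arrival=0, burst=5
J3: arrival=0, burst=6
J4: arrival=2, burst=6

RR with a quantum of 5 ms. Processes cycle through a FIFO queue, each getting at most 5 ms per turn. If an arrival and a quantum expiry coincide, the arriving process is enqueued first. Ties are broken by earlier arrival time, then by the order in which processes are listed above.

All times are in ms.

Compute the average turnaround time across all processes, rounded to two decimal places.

Schedule: | J2 0-5 | J3 5-10 | J4 10-15 | J1 15-20 | J3 20-21 | J4 21-22 | J1 22-23 |
Completion: J1=23  J2=5  J3=21  J4=22
Turnaround (C−A): J1=15  J2=5  J3=21  J4=20
Turnaround times: J1=15, J2=5, J3=21, J4=20
Average turnaround = (15+5+21+20) / 4 = 61/4 = 15.25

15.25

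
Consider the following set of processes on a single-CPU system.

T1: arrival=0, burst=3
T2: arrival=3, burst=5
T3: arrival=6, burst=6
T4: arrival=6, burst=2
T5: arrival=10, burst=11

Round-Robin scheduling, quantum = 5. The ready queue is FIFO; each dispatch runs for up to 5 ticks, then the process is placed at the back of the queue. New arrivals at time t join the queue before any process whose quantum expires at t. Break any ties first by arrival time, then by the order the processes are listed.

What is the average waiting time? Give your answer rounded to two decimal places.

4.40

Schedule: | T1 0-3 | T2 3-8 | T3 8-13 | T4 13-15 | T5 15-20 | T3 20-21 | T5 21-27 |
Completion: T1=3  T2=8  T3=21  T4=15  T5=27
Turnaround (C−A): T1=3  T2=5  T3=15  T4=9  T5=17
Waiting times: T1=0, T2=0, T3=9, T4=7, T5=6
Average waiting = (0+0+9+7+6) / 5 = 22/5 = 4.40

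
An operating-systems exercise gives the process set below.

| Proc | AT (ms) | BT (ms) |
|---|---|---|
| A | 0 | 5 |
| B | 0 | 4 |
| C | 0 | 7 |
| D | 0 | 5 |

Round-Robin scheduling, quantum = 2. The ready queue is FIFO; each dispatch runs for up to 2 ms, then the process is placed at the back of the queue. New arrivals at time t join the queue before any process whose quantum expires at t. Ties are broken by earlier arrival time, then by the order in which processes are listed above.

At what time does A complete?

17

Timeline: | A 0-2 | B 2-4 | C 4-6 | D 6-8 | A 8-10 | B 10-12 | C 12-14 | D 14-16 | A 16-17 | C 17-19 | D 19-20 | C 20-21 |
Completion: A=17  B=12  C=21  D=20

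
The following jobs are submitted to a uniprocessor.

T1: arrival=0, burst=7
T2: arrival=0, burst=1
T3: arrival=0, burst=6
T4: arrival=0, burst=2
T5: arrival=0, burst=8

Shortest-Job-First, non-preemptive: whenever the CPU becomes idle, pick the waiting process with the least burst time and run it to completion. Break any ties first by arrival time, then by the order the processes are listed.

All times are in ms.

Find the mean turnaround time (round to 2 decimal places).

10.60

Schedule: | T2 0-1 | T4 1-3 | T3 3-9 | T1 9-16 | T5 16-24 |
Completion: T1=16  T2=1  T3=9  T4=3  T5=24
Turnaround times: T1=16, T2=1, T3=9, T4=3, T5=24
Average turnaround = (16+1+9+3+24) / 5 = 53/5 = 10.60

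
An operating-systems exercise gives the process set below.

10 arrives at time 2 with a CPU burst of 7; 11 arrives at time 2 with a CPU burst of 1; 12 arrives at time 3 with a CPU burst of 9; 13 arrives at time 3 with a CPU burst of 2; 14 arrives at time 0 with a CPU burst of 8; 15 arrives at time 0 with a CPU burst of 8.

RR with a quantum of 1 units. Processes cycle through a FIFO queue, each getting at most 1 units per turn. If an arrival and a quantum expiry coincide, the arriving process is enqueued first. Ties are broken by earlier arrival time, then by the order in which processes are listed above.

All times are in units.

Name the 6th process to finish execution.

Timeline: | 14 0-1 | 15 1-2 | 14 2-3 | 10 3-4 | 11 4-5 | 15 5-6 | 12 6-7 | 13 7-8 | 14 8-9 | 10 9-10 | 15 10-11 | 12 11-12 | 13 12-13 | 14 13-14 | 10 14-15 | 15 15-16 | 12 16-17 | 14 17-18 | 10 18-19 | 15 19-20 | 12 20-21 | 14 21-22 | 10 22-23 | 15 23-24 | 12 24-25 | 14 25-26 | 10 26-27 | 15 27-28 | 12 28-29 | 14 29-30 | 10 30-31 | 15 31-32 | 12 32-35 |
Completion: 10=31  11=5  12=35  13=13  14=30  15=32
Finish order: 11 → 13 → 14 → 10 → 15 → 12

12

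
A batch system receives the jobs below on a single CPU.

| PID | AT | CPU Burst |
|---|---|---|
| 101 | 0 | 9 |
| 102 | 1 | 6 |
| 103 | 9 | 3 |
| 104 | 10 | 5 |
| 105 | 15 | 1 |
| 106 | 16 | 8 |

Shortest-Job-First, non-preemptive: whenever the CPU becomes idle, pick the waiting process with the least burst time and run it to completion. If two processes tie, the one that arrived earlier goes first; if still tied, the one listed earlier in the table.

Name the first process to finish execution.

101

Timeline: | 101 0-9 | 103 9-12 | 104 12-17 | 105 17-18 | 102 18-24 | 106 24-32 |
Completion: 101=9  102=24  103=12  104=17  105=18  106=32
Turnaround (C−A): 101=9  102=23  103=3  104=7  105=3  106=16
Finish order: 101 → 103 → 104 → 105 → 102 → 106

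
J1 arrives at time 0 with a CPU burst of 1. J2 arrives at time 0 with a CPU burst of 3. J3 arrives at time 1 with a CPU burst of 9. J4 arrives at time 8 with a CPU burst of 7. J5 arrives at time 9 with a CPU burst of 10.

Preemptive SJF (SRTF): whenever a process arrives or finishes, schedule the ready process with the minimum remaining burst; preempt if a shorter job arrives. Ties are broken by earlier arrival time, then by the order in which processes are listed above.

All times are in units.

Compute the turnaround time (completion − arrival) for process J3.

12

Gantt: | J1 0-1 | J2 1-4 | J3 4-13 | J4 13-20 | J5 20-30 |
Completion: J1=1  J2=4  J3=13  J4=20  J5=30
Turnaround(J3) = completion − arrival = 13 − 1 = 12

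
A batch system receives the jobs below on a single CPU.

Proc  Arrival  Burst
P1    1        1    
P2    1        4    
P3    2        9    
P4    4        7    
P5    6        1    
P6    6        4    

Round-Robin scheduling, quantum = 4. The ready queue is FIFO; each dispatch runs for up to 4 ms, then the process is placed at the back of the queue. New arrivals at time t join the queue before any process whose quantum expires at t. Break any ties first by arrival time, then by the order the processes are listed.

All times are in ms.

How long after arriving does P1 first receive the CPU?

Schedule: | idle 0-1 | P1 1-2 | P2 2-6 | P3 6-10 | P4 10-14 | P5 14-15 | P6 15-19 | P3 19-23 | P4 23-26 | P3 26-27 |
Completion: P1=2  P2=6  P3=27  P4=26  P5=15  P6=19
Response(P1) = first start − arrival = 1 − 1 = 0

0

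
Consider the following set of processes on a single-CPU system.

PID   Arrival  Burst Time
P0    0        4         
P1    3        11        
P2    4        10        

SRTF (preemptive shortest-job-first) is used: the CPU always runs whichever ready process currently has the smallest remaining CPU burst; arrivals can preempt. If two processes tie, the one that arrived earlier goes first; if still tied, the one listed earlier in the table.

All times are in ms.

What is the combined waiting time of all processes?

11

Gantt: | P0 0-4 | P2 4-14 | P1 14-25 |
Completion: P0=4  P1=25  P2=14
Waiting = turnaround − burst: P0=0, P1=11, P2=0
Total waiting = 0 + 11 + 0 = 11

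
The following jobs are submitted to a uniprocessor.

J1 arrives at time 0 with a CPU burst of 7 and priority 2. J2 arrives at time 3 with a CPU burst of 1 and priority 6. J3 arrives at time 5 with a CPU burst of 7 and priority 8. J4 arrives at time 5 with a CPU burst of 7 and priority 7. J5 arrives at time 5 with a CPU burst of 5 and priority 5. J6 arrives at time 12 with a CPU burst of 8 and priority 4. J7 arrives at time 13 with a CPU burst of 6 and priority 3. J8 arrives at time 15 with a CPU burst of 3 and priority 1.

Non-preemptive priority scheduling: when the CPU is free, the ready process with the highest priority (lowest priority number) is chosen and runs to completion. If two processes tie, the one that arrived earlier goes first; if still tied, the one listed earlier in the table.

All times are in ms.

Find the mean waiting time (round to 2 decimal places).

12.50

Schedule: | J1 0-7 | J5 7-12 | J6 12-20 | J8 20-23 | J7 23-29 | J2 29-30 | J4 30-37 | J3 37-44 |
Completion: J1=7  J2=30  J3=44  J4=37  J5=12  J6=20  J7=29  J8=23
Turnaround (C−A): J1=7  J2=27  J3=39  J4=32  J5=7  J6=8  J7=16  J8=8
Waiting times: J1=0, J2=26, J3=32, J4=25, J5=2, J6=0, J7=10, J8=5
Average waiting = (0+26+32+25+2+0+10+5) / 8 = 100/8 = 12.50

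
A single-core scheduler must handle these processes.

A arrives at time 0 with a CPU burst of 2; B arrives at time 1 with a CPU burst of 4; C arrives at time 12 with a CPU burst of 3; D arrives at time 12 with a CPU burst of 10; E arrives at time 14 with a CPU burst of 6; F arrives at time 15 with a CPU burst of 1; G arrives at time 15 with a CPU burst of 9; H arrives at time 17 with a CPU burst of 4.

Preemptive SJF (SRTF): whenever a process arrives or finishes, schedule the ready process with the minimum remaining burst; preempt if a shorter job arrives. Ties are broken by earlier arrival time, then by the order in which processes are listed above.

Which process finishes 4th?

Gantt: | A 0-2 | B 2-6 | idle 6-12 | C 12-15 | F 15-16 | E 16-17 | H 17-21 | E 21-26 | G 26-35 | D 35-45 |
Completion: A=2  B=6  C=15  D=45  E=26  F=16  G=35  H=21
Turnaround (C−A): A=2  B=5  C=3  D=33  E=12  F=1  G=20  H=4
Finish order: A → B → C → F → H → E → G → D

F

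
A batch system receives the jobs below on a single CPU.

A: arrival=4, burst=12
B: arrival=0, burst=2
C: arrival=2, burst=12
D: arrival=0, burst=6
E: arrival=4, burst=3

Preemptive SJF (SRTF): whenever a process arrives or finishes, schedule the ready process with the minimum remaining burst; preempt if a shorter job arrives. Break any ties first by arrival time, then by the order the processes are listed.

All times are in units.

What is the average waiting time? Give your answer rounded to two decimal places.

Gantt: | B 0-2 | D 2-4 | E 4-7 | D 7-11 | C 11-23 | A 23-35 |
Completion: A=35  B=2  C=23  D=11  E=7
Waiting times: A=19, B=0, C=9, D=5, E=0
Average waiting = (19+0+9+5+0) / 5 = 33/5 = 6.60

6.60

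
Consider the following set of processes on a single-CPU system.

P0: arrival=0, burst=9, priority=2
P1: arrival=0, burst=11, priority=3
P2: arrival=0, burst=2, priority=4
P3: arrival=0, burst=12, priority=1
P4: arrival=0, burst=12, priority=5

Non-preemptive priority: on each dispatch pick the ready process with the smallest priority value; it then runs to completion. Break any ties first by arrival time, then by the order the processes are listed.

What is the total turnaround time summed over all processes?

Schedule: | P3 0-12 | P0 12-21 | P1 21-32 | P2 32-34 | P4 34-46 |
Completion: P0=21  P1=32  P2=34  P3=12  P4=46
Turnaround (C−A): P0=21  P1=32  P2=34  P3=12  P4=46
Turnaround = completion − arrival: P0=21, P1=32, P2=34, P3=12, P4=46
Total turnaround = 21 + 32 + 34 + 12 + 46 = 145

145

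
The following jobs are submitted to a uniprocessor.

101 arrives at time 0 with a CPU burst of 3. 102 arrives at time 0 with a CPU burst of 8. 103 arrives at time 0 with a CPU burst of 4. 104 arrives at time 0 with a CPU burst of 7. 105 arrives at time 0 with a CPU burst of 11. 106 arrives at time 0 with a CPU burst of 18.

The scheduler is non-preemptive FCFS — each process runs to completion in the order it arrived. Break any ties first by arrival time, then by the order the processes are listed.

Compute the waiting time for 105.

Timeline: | 101 0-3 | 102 3-11 | 103 11-15 | 104 15-22 | 105 22-33 | 106 33-51 |
Completion: 101=3  102=11  103=15  104=22  105=33  106=51
Waiting(105) = turnaround − burst = 33 − 11 = 22

22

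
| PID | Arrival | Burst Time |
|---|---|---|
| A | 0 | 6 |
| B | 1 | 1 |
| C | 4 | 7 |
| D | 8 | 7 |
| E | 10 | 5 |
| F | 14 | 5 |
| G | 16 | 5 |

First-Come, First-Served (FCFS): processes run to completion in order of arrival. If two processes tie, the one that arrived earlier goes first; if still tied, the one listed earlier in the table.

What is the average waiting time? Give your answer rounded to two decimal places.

7.43

Timeline: | A 0-6 | B 6-7 | C 7-14 | D 14-21 | E 21-26 | F 26-31 | G 31-36 |
Completion: A=6  B=7  C=14  D=21  E=26  F=31  G=36
Turnaround (C−A): A=6  B=6  C=10  D=13  E=16  F=17  G=20
Waiting times: A=0, B=5, C=3, D=6, E=11, F=12, G=15
Average waiting = (0+5+3+6+11+12+15) / 7 = 52/7 = 7.43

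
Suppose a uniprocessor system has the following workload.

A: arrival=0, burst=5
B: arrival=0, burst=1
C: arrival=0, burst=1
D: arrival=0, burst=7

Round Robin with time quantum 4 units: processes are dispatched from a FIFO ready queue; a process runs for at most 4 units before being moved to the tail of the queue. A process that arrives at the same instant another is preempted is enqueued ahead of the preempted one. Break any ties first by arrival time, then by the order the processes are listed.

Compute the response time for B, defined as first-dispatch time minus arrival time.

4

Gantt: | A 0-4 | B 4-5 | C 5-6 | D 6-10 | A 10-11 | D 11-14 |
Completion: A=11  B=5  C=6  D=14
Turnaround (C−A): A=11  B=5  C=6  D=14
Response(B) = first start − arrival = 4 − 0 = 4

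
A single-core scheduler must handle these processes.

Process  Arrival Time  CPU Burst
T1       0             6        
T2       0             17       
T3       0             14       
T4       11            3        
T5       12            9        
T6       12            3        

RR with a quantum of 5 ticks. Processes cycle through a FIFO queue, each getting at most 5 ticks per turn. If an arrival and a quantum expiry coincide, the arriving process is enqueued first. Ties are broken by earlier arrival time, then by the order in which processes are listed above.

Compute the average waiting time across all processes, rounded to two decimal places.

Schedule: | T1 0-5 | T2 5-10 | T3 10-15 | T1 15-16 | T2 16-21 | T4 21-24 | T5 24-29 | T6 29-32 | T3 32-37 | T2 37-42 | T5 42-46 | T3 46-50 | T2 50-52 |
Completion: T1=16  T2=52  T3=50  T4=24  T5=46  T6=32
Waiting times: T1=10, T2=35, T3=36, T4=10, T5=25, T6=17
Average waiting = (10+35+36+10+25+17) / 6 = 133/6 = 22.17

22.17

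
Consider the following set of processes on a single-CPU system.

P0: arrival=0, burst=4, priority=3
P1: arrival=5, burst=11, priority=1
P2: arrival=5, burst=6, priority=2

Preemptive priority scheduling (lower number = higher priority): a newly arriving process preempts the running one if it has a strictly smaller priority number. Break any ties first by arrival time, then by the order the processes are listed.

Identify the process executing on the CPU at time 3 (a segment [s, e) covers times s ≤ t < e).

P0

Gantt: | P0 0-4 | idle 4-5 | P1 5-16 | P2 16-22 |
Completion: P0=4  P1=16  P2=22
Turnaround (C−A): P0=4  P1=11  P2=17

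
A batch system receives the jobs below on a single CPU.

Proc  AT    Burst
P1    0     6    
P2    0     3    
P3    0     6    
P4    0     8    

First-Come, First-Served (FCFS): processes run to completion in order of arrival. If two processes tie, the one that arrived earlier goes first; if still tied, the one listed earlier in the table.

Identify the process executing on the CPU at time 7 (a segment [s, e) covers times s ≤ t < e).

Schedule: | P1 0-6 | P2 6-9 | P3 9-15 | P4 15-23 |
Completion: P1=6  P2=9  P3=15  P4=23

P2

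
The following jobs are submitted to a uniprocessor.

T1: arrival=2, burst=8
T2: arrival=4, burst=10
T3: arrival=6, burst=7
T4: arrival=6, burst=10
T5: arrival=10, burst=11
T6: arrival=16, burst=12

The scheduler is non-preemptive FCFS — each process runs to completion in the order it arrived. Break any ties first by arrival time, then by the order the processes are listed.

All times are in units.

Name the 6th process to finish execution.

Schedule: | idle 0-2 | T1 2-10 | T2 10-20 | T3 20-27 | T4 27-37 | T5 37-48 | T6 48-60 |
Completion: T1=10  T2=20  T3=27  T4=37  T5=48  T6=60
Turnaround (C−A): T1=8  T2=16  T3=21  T4=31  T5=38  T6=44
Finish order: T1 → T2 → T3 → T4 → T5 → T6

T6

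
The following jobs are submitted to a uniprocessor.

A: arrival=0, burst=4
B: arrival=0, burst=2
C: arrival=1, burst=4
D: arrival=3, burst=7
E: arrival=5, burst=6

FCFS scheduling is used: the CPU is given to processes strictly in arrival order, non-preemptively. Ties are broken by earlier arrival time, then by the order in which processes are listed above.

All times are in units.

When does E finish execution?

Timeline: | A 0-4 | B 4-6 | C 6-10 | D 10-17 | E 17-23 |
Completion: A=4  B=6  C=10  D=17  E=23

23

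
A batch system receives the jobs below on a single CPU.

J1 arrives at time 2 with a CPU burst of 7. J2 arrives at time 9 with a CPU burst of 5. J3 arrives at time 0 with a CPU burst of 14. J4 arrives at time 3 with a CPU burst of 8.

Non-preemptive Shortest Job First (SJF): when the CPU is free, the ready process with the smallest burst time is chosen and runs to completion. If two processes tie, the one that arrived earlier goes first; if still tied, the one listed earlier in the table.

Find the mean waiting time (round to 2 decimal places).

Schedule: | J3 0-14 | J2 14-19 | J1 19-26 | J4 26-34 |
Completion: J1=26  J2=19  J3=14  J4=34
Turnaround (C−A): J1=24  J2=10  J3=14  J4=31
Waiting times: J1=17, J2=5, J3=0, J4=23
Average waiting = (17+5+0+23) / 4 = 45/4 = 11.25

11.25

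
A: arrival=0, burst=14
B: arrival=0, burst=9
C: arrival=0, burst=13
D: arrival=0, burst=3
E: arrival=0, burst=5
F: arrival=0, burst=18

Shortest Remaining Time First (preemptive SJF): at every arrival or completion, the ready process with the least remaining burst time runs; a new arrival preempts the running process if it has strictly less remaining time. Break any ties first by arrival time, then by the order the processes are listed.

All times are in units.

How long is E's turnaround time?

Schedule: | D 0-3 | E 3-8 | B 8-17 | C 17-30 | A 30-44 | F 44-62 |
Completion: A=44  B=17  C=30  D=3  E=8  F=62
Turnaround (C−A): A=44  B=17  C=30  D=3  E=8  F=62
Turnaround(E) = completion − arrival = 8 − 0 = 8

8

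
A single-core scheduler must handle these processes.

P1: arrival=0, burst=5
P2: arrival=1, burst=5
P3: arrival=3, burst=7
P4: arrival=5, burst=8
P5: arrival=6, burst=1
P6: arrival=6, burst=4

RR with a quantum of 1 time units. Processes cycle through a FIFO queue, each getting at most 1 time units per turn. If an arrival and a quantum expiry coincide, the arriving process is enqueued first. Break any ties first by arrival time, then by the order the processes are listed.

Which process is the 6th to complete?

Schedule: | P1 0-1 | P2 1-2 | P1 2-3 | P2 3-4 | P3 4-5 | P1 5-6 | P2 6-7 | P4 7-8 | P3 8-9 | P5 9-10 | P6 10-11 | P1 11-12 | P2 12-13 | P4 13-14 | P3 14-15 | P6 15-16 | P1 16-17 | P2 17-18 | P4 18-19 | P3 19-20 | P6 20-21 | P4 21-22 | P3 22-23 | P6 23-24 | P4 24-25 | P3 25-26 | P4 26-27 | P3 27-28 | P4 28-30 |
Completion: P1=17  P2=18  P3=28  P4=30  P5=10  P6=24
Finish order: P5 → P1 → P2 → P6 → P3 → P4

P4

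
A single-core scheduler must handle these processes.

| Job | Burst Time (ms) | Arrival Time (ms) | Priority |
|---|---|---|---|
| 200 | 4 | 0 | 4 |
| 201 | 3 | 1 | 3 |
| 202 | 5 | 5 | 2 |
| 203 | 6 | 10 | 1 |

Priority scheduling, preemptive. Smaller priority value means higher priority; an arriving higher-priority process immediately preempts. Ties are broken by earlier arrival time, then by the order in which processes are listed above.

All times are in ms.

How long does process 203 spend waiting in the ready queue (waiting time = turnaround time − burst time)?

Timeline: | 200 0-1 | 201 1-4 | 200 4-5 | 202 5-10 | 203 10-16 | 200 16-18 |
Completion: 200=18  201=4  202=10  203=16
Turnaround (C−A): 200=18  201=3  202=5  203=6
Waiting(203) = turnaround − burst = 6 − 6 = 0

0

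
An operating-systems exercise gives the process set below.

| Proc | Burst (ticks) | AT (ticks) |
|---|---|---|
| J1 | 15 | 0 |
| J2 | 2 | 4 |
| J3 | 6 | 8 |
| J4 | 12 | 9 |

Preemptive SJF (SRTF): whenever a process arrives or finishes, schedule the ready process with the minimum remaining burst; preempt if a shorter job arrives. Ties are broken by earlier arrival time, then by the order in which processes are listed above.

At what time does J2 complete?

6

Gantt: | J1 0-4 | J2 4-6 | J1 6-8 | J3 8-14 | J1 14-23 | J4 23-35 |
Completion: J1=23  J2=6  J3=14  J4=35
Turnaround (C−A): J1=23  J2=2  J3=6  J4=26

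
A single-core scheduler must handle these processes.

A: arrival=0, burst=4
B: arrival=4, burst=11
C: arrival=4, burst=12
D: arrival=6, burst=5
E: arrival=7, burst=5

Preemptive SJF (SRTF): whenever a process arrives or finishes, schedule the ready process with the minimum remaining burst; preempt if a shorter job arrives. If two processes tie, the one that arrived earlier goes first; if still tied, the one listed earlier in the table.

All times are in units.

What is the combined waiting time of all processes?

35

Gantt: | A 0-4 | B 4-6 | D 6-11 | E 11-16 | B 16-25 | C 25-37 |
Completion: A=4  B=25  C=37  D=11  E=16
Turnaround (C−A): A=4  B=21  C=33  D=5  E=9
Waiting = turnaround − burst: A=0, B=10, C=21, D=0, E=4
Total waiting = 0 + 10 + 21 + 0 + 4 = 35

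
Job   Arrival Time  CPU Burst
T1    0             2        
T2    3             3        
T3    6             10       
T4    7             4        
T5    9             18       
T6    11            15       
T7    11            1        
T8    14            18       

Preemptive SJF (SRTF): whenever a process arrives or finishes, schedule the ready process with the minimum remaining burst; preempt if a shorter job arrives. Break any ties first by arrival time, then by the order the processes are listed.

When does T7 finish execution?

12

Gantt: | T1 0-2 | idle 2-3 | T2 3-6 | T3 6-7 | T4 7-11 | T7 11-12 | T3 12-21 | T6 21-36 | T5 36-54 | T8 54-72 |
Completion: T1=2  T2=6  T3=21  T4=11  T5=54  T6=36  T7=12  T8=72
Turnaround (C−A): T1=2  T2=3  T3=15  T4=4  T5=45  T6=25  T7=1  T8=58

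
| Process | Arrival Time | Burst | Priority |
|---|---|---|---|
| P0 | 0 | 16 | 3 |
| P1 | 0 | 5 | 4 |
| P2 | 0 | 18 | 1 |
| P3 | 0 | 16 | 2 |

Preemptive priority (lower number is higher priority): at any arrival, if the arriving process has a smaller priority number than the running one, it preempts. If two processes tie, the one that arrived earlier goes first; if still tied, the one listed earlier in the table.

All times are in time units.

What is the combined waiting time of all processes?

Schedule: | P2 0-18 | P3 18-34 | P0 34-50 | P1 50-55 |
Completion: P0=50  P1=55  P2=18  P3=34
Waiting = turnaround − burst: P0=34, P1=50, P2=0, P3=18
Total waiting = 34 + 50 + 0 + 18 = 102

102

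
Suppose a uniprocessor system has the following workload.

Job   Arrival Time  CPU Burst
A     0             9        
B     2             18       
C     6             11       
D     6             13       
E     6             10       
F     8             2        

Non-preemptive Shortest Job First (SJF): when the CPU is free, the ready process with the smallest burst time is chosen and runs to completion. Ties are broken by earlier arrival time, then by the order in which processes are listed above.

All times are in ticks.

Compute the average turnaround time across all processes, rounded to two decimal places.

25.50

Gantt: | A 0-9 | F 9-11 | E 11-21 | C 21-32 | D 32-45 | B 45-63 |
Completion: A=9  B=63  C=32  D=45  E=21  F=11
Turnaround times: A=9, B=61, C=26, D=39, E=15, F=3
Average turnaround = (9+61+26+39+15+3) / 6 = 153/6 = 25.50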